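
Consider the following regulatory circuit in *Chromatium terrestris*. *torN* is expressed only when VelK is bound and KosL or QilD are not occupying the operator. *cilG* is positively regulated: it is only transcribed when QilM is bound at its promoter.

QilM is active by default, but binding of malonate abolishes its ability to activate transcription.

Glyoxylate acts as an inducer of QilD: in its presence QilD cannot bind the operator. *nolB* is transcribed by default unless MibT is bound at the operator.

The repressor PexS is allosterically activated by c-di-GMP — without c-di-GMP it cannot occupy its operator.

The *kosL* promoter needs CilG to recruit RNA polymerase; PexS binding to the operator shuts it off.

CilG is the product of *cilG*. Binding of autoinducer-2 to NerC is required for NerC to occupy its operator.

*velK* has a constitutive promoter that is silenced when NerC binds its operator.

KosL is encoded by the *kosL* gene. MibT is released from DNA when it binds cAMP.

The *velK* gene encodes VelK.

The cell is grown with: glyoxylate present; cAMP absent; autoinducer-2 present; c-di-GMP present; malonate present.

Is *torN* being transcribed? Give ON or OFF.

OFF

Autoinducer-2 is present, so NerC is active.
With repressor NerC bound, *velK* is not transcribed.
So VelK is not produced.
Malonate is present, so QilM is inactive.
Required activator QilM is absent, so *cilG* is not transcribed.
So CilG is not produced.
c-di-GMP is present, so PexS is active.
With repressor PexS bound, *kosL* is not transcribed.
So KosL is not produced.
Glyoxylate is present, so QilD is inactive.
Required activator VelK is absent, so *torN* is not transcribed.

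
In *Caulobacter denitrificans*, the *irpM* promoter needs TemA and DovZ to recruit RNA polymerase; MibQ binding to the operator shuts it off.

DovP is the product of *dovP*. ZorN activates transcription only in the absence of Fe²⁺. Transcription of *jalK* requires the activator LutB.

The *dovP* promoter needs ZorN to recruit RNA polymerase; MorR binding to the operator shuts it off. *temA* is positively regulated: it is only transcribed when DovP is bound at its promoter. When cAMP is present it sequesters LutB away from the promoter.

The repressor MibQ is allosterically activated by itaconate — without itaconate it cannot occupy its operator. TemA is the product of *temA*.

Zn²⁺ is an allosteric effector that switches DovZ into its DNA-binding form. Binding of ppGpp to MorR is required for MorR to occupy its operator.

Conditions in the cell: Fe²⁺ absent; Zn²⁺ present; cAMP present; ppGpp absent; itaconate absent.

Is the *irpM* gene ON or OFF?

ON

ppGpp is absent, so MorR is inactive.
Fe²⁺ is absent, so ZorN is active.
No repressor is bound and ZorN is active, so *dovP* is transcribed.
So DovP is produced and active.
No repressor is bound and DovP is active, so *temA* is transcribed.
So TemA is produced and active.
Itaconate is absent, so MibQ is inactive.
Zn²⁺ is present, so DovZ is active.
No repressor is bound and TemA and DovZ are active, so *irpM* is transcribed.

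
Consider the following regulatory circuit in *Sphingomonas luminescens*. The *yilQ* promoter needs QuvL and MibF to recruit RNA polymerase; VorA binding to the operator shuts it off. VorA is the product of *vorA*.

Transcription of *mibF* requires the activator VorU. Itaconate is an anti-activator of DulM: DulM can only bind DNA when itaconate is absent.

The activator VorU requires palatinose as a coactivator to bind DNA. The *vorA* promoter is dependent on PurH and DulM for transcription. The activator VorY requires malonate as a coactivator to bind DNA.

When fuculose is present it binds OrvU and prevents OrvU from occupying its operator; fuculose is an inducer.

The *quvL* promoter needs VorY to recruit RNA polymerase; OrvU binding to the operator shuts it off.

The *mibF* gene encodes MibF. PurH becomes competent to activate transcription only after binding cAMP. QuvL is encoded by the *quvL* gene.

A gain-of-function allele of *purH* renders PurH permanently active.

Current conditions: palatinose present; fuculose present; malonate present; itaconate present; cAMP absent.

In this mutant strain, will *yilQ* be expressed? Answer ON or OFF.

PurH is constitutively active in this strain.
Itaconate is present, so DulM is inactive.
Required activator DulM is absent, so *vorA* is not transcribed.
So VorA is not produced.
Fuculose is present, so OrvU is inactive.
Malonate is present, so VorY is active.
No repressor is bound and VorY is active, so *quvL* is transcribed.
So QuvL is produced and active.
Palatinose is present, so VorU is active.
No repressor is bound and VorU is active, so *mibF* is transcribed.
So MibF is produced and active.
No repressor is bound and QuvL and MibF are active, so *yilQ* is transcribed.

ON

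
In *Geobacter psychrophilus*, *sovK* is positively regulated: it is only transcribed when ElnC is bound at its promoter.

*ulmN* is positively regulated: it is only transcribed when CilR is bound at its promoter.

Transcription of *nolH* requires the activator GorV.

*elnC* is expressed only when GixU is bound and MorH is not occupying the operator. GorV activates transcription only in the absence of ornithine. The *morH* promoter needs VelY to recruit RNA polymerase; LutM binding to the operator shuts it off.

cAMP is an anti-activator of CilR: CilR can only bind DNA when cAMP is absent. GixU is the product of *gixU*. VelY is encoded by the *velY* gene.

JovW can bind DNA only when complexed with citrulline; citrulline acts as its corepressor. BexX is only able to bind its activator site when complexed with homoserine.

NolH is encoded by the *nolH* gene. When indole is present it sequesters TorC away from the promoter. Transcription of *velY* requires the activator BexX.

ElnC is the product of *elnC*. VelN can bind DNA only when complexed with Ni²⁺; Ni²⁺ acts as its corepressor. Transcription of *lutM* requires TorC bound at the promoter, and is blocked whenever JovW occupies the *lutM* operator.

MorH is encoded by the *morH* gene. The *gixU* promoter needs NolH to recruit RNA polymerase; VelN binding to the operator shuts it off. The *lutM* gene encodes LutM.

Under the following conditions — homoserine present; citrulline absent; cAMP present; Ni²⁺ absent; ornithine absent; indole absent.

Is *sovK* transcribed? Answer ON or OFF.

ON

Ornithine is absent, so GorV is active.
No repressor is bound and GorV is active, so *nolH* is transcribed.
So NolH is produced and active.
Ni²⁺ is absent, so VelN is inactive.
No repressor is bound and NolH is active, so *gixU* is transcribed.
So GixU is produced and active.
Citrulline is absent, so JovW is inactive.
Indole is absent, so TorC is active.
No repressor is bound and TorC is active, so *lutM* is transcribed.
So LutM is produced and active.
Homoserine is present, so BexX is active.
No repressor is bound and BexX is active, so *velY* is transcribed.
So VelY is produced and active.
With repressor LutM bound, *morH* is not transcribed.
So MorH is not produced.
No repressor is bound and GixU is active, so *elnC* is transcribed.
So ElnC is produced and active.
No repressor is bound and ElnC is active, so *sovK* is transcribed.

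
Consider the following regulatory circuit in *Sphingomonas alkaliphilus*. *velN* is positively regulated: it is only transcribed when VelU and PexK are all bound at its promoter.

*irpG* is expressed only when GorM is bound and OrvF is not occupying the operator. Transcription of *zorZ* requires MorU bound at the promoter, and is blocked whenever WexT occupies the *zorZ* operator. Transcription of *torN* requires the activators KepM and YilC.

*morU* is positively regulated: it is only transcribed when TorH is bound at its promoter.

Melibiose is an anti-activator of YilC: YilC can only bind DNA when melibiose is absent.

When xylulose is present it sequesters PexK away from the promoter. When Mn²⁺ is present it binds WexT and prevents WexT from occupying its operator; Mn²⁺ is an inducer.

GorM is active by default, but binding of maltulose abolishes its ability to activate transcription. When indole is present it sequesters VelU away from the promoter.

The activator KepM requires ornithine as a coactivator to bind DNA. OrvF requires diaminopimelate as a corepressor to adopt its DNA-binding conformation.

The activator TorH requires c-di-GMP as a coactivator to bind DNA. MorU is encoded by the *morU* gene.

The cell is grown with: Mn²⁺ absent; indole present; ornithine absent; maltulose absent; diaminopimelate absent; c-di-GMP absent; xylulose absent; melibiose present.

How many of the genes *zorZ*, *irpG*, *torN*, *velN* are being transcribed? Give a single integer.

c-di-GMP is absent, so TorH is inactive.
Required activator TorH is absent, so *morU* is not transcribed.
So MorU is not produced.
Mn²⁺ is absent, so WexT is active.
With repressor WexT bound, *zorZ* is not transcribed.
→ *zorZ* is OFF.
Diaminopimelate is absent, so OrvF is inactive.
Maltulose is absent, so GorM is active.
No repressor is bound and GorM is active, so *irpG* is transcribed.
→ *irpG* is ON.
Ornithine is absent, so KepM is inactive.
Melibiose is present, so YilC is inactive.
Required activator KepM is absent, so *torN* is not transcribed.
→ *torN* is OFF.
Indole is present, so VelU is inactive.
Xylulose is absent, so PexK is active.
Required activator VelU is absent, so *velN* is not transcribed.
→ *velN* is OFF.
1 of the 4 genes is transcribed.

1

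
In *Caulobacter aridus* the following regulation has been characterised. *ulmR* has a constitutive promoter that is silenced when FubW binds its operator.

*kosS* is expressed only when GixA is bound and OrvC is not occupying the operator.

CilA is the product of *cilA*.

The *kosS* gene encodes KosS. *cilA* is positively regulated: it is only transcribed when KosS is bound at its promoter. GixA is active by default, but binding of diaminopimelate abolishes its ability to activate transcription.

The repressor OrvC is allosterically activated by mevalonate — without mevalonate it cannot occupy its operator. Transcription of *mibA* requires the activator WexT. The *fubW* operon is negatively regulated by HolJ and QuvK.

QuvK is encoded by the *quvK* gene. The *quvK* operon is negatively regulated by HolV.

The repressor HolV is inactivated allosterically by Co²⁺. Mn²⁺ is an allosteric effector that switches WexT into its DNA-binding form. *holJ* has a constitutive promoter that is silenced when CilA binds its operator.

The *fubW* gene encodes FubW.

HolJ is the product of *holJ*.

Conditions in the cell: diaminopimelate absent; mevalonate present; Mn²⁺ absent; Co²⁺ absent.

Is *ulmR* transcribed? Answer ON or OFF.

Diaminopimelate is absent, so GixA is active.
Mevalonate is present, so OrvC is active.
With repressor OrvC bound, *kosS* is not transcribed.
So KosS is not produced.
Required activator KosS is absent, so *cilA* is not transcribed.
So CilA is not produced.
With no repressor bound, *holJ* is transcribed.
So HolJ is produced and active.
Co²⁺ is absent, so HolV is active.
With repressor HolV bound, *quvK* is not transcribed.
So QuvK is not produced.
With repressor HolJ bound, *fubW* is not transcribed.
So FubW is not produced.
With no repressor bound, *ulmR* is transcribed.

ON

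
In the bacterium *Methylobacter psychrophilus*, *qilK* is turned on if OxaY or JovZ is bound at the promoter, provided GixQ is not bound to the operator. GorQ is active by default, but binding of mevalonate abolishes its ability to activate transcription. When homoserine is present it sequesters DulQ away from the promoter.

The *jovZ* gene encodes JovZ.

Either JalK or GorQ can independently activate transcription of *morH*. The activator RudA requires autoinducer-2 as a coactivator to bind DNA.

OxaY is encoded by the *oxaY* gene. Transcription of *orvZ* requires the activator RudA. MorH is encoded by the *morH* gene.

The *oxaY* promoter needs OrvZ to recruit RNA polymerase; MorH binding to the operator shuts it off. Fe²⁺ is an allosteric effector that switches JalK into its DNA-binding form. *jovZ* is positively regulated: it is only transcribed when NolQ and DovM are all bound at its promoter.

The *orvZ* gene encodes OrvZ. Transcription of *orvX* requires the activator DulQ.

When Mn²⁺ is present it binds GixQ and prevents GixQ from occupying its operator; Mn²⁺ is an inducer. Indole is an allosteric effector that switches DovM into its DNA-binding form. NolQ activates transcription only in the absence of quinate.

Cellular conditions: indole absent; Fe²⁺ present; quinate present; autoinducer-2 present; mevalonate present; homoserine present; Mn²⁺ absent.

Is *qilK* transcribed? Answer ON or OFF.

Mn²⁺ is absent, so GixQ is active.
Autoinducer-2 is present, so RudA is active.
No repressor is bound and RudA is active, so *orvZ* is transcribed.
So OrvZ is produced and active.
Fe²⁺ is present, so JalK is active.
Mevalonate is present, so GorQ is inactive.
Activator JalK is present, so *morH* is transcribed.
So MorH is produced and active.
With repressor MorH bound, *oxaY* is not transcribed.
So OxaY is not produced.
Quinate is present, so NolQ is inactive.
Indole is absent, so DovM is inactive.
Required activator NolQ is absent, so *jovZ* is not transcribed.
So JovZ is not produced.
With repressor GixQ bound, *qilK* is not transcribed.

OFF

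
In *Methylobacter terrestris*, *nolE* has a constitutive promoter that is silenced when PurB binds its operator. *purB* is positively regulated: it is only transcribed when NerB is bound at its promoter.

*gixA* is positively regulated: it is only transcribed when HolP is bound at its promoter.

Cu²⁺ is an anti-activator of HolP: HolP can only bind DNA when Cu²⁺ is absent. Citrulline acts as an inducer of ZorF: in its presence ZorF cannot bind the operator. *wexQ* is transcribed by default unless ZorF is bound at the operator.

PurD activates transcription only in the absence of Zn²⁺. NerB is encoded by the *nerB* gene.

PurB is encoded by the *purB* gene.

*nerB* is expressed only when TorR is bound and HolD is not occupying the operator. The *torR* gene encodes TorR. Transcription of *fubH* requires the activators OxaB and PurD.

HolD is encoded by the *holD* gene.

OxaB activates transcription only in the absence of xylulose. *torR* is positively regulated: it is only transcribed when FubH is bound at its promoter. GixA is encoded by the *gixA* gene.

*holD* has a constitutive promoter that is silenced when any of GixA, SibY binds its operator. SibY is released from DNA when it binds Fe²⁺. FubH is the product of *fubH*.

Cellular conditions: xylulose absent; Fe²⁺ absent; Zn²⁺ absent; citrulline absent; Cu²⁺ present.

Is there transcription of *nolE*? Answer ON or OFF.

OFF

Xylulose is absent, so OxaB is active.
Zn²⁺ is absent, so PurD is active.
No repressor is bound and OxaB and PurD are active, so *fubH* is transcribed.
So FubH is produced and active.
No repressor is bound and FubH is active, so *torR* is transcribed.
So TorR is produced and active.
Cu²⁺ is present, so HolP is inactive.
Required activator HolP is absent, so *gixA* is not transcribed.
So GixA is not produced.
Fe²⁺ is absent, so SibY is active.
With repressor SibY bound, *holD* is not transcribed.
So HolD is not produced.
No repressor is bound and TorR is active, so *nerB* is transcribed.
So NerB is produced and active.
No repressor is bound and NerB is active, so *purB* is transcribed.
So PurB is produced and active.
With repressor PurB bound, *nolE* is not transcribed.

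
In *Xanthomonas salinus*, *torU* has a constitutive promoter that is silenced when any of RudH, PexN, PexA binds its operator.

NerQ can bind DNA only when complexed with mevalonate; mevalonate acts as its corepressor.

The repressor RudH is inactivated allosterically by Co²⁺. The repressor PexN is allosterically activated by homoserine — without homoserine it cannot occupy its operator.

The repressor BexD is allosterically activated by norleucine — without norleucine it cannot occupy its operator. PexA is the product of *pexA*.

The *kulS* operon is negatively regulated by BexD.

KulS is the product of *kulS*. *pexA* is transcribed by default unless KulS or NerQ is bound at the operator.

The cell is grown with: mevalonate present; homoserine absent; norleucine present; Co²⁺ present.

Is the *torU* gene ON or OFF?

Co²⁺ is present, so RudH is inactive.
Homoserine is absent, so PexN is inactive.
Norleucine is present, so BexD is active.
With repressor BexD bound, *kulS* is not transcribed.
So KulS is not produced.
Mevalonate is present, so NerQ is active.
With repressor NerQ bound, *pexA* is not transcribed.
So PexA is not produced.
With no repressor bound, *torU* is transcribed.

ON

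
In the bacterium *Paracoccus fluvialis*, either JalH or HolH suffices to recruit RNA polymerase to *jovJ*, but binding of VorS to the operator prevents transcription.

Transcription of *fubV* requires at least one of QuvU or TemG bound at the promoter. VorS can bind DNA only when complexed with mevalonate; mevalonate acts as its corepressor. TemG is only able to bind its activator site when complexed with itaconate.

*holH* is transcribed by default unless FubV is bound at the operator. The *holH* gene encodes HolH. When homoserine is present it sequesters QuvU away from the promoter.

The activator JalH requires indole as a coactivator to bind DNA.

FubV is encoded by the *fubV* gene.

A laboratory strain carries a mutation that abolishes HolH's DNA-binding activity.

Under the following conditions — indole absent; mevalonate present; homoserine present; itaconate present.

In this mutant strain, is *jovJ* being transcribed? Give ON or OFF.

Indole is absent, so JalH is inactive.
HolH is non-functional in this strain, so it has no effect.
Mevalonate is present, so VorS is active.
With repressor VorS bound, *jovJ* is not transcribed.

OFF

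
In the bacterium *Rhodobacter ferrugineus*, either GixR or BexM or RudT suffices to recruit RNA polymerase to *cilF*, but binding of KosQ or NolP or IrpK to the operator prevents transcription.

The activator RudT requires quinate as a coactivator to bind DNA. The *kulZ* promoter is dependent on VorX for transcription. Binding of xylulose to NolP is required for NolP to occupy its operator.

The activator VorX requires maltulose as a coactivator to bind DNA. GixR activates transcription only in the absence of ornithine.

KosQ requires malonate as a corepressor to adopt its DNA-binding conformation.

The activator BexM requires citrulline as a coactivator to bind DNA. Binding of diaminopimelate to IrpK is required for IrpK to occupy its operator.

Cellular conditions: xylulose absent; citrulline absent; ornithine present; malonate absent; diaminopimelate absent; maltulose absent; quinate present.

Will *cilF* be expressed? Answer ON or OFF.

ON

Malonate is absent, so KosQ is inactive.
Ornithine is present, so GixR is inactive.
Xylulose is absent, so NolP is inactive.
Citrulline is absent, so BexM is inactive.
Quinate is present, so RudT is active.
Diaminopimelate is absent, so IrpK is inactive.
Activator RudT is present, so *cilF* is transcribed.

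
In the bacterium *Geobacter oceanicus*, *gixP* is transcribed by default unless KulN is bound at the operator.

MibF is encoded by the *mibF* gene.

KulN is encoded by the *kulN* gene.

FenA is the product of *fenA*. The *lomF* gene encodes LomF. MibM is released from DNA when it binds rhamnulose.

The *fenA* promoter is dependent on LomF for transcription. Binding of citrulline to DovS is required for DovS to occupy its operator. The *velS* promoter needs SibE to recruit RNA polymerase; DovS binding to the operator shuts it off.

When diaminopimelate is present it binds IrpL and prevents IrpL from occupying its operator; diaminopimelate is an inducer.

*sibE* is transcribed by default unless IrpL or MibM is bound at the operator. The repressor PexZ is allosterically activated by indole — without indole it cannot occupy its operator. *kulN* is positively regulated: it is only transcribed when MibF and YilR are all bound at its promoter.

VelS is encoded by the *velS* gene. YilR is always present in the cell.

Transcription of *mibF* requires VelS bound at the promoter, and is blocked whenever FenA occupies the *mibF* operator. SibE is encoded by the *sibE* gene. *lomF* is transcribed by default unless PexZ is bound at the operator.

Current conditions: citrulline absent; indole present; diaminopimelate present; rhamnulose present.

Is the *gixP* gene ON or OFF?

Diaminopimelate is present, so IrpL is inactive.
Rhamnulose is present, so MibM is inactive.
With no repressor bound, *sibE* is transcribed.
So SibE is produced and active.
Citrulline is absent, so DovS is inactive.
No repressor is bound and SibE is active, so *velS* is transcribed.
So VelS is produced and active.
Indole is present, so PexZ is active.
With repressor PexZ bound, *lomF* is not transcribed.
So LomF is not produced.
Required activator LomF is absent, so *fenA* is not transcribed.
So FenA is not produced.
No repressor is bound and VelS is active, so *mibF* is transcribed.
So MibF is produced and active.
YilR is produced constitutively and is active.
No repressor is bound and MibF and YilR are active, so *kulN* is transcribed.
So KulN is produced and active.
With repressor KulN bound, *gixP* is not transcribed.

OFF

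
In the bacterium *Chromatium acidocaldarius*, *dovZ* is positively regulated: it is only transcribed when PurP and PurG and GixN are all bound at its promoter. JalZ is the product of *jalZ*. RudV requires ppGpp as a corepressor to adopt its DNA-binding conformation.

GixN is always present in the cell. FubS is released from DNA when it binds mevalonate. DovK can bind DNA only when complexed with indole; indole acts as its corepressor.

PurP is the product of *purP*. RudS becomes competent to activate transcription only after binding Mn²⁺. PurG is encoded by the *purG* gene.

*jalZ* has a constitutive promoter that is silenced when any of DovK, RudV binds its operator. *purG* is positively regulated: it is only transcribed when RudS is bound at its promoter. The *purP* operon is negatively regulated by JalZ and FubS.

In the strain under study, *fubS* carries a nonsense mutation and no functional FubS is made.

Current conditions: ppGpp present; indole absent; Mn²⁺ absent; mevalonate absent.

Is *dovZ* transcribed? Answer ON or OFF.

OFF

Indole is absent, so DovK is inactive.
ppGpp is present, so RudV is active.
With repressor RudV bound, *jalZ* is not transcribed.
So JalZ is not produced.
FubS is non-functional in this strain, so it has no effect.
With no repressor bound, *purP* is transcribed.
So PurP is produced and active.
Mn²⁺ is absent, so RudS is inactive.
Required activator RudS is absent, so *purG* is not transcribed.
So PurG is not produced.
GixN is produced constitutively and is active.
Required activator PurG is absent, so *dovZ* is not transcribed.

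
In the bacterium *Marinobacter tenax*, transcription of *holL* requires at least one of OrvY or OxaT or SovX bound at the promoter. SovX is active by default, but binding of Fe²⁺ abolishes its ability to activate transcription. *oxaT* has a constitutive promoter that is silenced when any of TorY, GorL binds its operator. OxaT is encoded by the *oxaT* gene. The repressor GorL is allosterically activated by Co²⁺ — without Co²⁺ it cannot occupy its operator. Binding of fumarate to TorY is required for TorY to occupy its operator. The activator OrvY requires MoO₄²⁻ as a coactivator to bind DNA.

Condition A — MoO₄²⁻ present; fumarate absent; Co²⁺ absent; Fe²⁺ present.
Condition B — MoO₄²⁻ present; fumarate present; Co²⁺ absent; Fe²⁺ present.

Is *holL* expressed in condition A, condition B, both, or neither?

both

Condition A:
MoO₄²⁻ is present, so OrvY is active.
Fumarate is absent, so TorY is inactive.
Co²⁺ is absent, so GorL is inactive.
With no repressor bound, *oxaT* is transcribed.
So OxaT is produced and active.
Fe²⁺ is present, so SovX is inactive.
Activator OrvY is present, so *holL* is transcribed.
→ *holL* is ON in A.
Condition B:
MoO₄²⁻ is present, so OrvY is active.
Fumarate is present, so TorY is active.
Co²⁺ is absent, so GorL is inactive.
With repressor TorY bound, *oxaT* is not transcribed.
So OxaT is not produced.
Fe²⁺ is present, so SovX is inactive.
Activator OrvY is present, so *holL* is transcribed.
→ *holL* is ON in B.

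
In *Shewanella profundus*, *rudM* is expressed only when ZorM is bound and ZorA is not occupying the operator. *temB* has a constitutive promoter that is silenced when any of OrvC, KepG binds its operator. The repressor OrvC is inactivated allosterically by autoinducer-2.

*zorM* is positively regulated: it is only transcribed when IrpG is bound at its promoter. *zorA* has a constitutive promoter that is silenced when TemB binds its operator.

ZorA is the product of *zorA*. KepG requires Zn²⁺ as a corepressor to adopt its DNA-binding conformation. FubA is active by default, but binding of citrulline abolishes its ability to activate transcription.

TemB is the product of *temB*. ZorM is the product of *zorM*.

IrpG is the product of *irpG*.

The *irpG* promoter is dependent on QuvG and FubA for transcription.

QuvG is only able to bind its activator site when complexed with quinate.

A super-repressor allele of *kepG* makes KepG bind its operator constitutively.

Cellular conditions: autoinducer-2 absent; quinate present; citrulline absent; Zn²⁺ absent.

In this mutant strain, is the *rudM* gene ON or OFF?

Quinate is present, so QuvG is active.
Citrulline is absent, so FubA is active.
No repressor is bound and QuvG and FubA are active, so *irpG* is transcribed.
So IrpG is produced and active.
No repressor is bound and IrpG is active, so *zorM* is transcribed.
So ZorM is produced and active.
Autoinducer-2 is absent, so OrvC is active.
KepG is constitutively active in this strain.
With repressor OrvC bound, *temB* is not transcribed.
So TemB is not produced.
With no repressor bound, *zorA* is transcribed.
So ZorA is produced and active.
With repressor ZorA bound, *rudM* is not transcribed.

OFF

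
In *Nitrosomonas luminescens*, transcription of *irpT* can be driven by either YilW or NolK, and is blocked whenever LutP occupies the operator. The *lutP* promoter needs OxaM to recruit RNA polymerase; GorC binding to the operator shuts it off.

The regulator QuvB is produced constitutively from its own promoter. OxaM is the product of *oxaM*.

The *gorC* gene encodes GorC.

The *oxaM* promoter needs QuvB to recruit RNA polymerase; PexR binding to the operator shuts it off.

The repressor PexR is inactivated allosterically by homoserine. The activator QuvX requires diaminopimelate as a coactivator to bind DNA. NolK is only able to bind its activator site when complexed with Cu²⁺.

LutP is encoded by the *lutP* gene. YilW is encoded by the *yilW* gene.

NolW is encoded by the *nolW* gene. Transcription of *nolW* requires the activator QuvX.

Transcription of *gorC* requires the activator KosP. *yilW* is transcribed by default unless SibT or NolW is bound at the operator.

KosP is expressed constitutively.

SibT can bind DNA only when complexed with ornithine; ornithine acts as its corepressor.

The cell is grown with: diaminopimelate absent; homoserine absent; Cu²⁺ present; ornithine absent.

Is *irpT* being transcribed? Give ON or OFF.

KosP is produced constitutively and is active.
No repressor is bound and KosP is active, so *gorC* is transcribed.
So GorC is produced and active.
Homoserine is absent, so PexR is active.
QuvB is produced constitutively and is active.
With repressor PexR bound, *oxaM* is not transcribed.
So OxaM is not produced.
With repressor GorC bound, *lutP* is not transcribed.
So LutP is not produced.
Ornithine is absent, so SibT is inactive.
Diaminopimelate is absent, so QuvX is inactive.
Required activator QuvX is absent, so *nolW* is not transcribed.
So NolW is not produced.
With no repressor bound, *yilW* is transcribed.
So YilW is produced and active.
Cu²⁺ is present, so NolK is active.
Activator YilW is present, so *irpT* is transcribed.

ON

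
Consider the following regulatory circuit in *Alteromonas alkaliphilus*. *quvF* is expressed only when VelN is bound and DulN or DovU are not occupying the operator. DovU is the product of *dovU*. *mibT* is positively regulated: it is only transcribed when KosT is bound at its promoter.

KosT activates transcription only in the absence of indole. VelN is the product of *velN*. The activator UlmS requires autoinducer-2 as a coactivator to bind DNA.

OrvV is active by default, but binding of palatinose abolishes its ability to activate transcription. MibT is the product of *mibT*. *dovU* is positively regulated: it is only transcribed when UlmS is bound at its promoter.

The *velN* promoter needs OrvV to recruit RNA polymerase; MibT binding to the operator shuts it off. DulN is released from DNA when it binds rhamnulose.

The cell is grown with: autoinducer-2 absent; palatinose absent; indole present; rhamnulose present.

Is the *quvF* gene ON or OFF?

Indole is present, so KosT is inactive.
Required activator KosT is absent, so *mibT* is not transcribed.
So MibT is not produced.
Palatinose is absent, so OrvV is active.
No repressor is bound and OrvV is active, so *velN* is transcribed.
So VelN is produced and active.
Rhamnulose is present, so DulN is inactive.
Autoinducer-2 is absent, so UlmS is inactive.
Required activator UlmS is absent, so *dovU* is not transcribed.
So DovU is not produced.
No repressor is bound and VelN is active, so *quvF* is transcribed.

ON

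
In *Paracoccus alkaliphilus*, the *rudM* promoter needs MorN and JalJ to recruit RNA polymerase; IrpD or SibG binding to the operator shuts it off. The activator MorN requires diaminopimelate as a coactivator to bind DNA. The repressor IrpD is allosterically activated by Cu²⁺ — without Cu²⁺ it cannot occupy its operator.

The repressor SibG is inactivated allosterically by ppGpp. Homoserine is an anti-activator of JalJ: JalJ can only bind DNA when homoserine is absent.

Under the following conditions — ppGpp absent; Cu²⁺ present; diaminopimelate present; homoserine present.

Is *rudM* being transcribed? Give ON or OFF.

OFF

Diaminopimelate is present, so MorN is active.
Cu²⁺ is present, so IrpD is active.
Homoserine is present, so JalJ is inactive.
ppGpp is absent, so SibG is active.
With repressor IrpD bound, *rudM* is not transcribed.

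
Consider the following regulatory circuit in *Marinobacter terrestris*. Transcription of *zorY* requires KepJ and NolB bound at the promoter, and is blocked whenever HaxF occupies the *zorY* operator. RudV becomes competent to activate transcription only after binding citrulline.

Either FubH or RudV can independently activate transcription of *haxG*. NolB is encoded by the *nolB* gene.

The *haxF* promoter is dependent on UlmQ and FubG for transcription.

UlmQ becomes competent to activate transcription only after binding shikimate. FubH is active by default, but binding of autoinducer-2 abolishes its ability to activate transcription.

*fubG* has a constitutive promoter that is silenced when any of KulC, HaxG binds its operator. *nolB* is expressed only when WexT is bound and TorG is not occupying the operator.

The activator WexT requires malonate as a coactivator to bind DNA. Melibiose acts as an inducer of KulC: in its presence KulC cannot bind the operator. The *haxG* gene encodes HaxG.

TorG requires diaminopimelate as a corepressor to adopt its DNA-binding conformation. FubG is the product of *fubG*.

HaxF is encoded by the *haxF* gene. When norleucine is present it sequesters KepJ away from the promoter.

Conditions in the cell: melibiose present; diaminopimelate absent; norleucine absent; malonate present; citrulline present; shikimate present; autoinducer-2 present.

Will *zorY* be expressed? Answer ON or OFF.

Norleucine is absent, so KepJ is active.
Malonate is present, so WexT is active.
Diaminopimelate is absent, so TorG is inactive.
No repressor is bound and WexT is active, so *nolB* is transcribed.
So NolB is produced and active.
Shikimate is present, so UlmQ is active.
Melibiose is present, so KulC is inactive.
Autoinducer-2 is present, so FubH is inactive.
Citrulline is present, so RudV is active.
Activator RudV is present, so *haxG* is transcribed.
So HaxG is produced and active.
With repressor HaxG bound, *fubG* is not transcribed.
So FubG is not produced.
Required activator FubG is absent, so *haxF* is not transcribed.
So HaxF is not produced.
No repressor is bound and KepJ and NolB are active, so *zorY* is transcribed.

ON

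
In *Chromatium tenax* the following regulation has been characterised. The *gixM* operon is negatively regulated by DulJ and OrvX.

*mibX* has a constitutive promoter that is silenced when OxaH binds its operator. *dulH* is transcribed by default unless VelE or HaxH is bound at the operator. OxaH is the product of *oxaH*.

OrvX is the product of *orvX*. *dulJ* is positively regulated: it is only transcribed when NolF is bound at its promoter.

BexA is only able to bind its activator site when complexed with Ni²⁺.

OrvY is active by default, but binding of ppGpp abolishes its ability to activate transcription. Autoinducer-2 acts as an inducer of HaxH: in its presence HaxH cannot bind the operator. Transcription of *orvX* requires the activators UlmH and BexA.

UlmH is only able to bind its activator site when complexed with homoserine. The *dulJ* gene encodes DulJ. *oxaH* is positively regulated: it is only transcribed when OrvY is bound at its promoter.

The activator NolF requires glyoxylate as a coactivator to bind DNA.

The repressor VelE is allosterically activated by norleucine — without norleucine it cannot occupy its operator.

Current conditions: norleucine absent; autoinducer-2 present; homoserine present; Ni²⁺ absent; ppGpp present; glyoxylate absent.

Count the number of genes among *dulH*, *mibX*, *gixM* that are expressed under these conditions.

3

Norleucine is absent, so VelE is inactive.
Autoinducer-2 is present, so HaxH is inactive.
With no repressor bound, *dulH* is transcribed.
→ *dulH* is ON.
ppGpp is present, so OrvY is inactive.
Required activator OrvY is absent, so *oxaH* is not transcribed.
So OxaH is not produced.
With no repressor bound, *mibX* is transcribed.
→ *mibX* is ON.
Glyoxylate is absent, so NolF is inactive.
Required activator NolF is absent, so *dulJ* is not transcribed.
So DulJ is not produced.
Homoserine is present, so UlmH is active.
Ni²⁺ is absent, so BexA is inactive.
Required activator BexA is absent, so *orvX* is not transcribed.
So OrvX is not produced.
With no repressor bound, *gixM* is transcribed.
→ *gixM* is ON.
3 of the 3 genes are transcribed.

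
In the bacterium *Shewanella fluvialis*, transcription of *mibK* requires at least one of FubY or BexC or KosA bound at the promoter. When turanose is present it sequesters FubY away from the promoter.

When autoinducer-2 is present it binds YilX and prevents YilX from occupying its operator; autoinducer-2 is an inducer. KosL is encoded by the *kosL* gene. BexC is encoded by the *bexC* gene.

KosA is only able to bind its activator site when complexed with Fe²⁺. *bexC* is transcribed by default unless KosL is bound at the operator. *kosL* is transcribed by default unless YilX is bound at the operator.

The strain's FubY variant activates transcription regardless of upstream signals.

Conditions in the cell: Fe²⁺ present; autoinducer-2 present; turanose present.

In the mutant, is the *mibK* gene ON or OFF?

FubY is constitutively active in this strain.
Autoinducer-2 is present, so YilX is inactive.
With no repressor bound, *kosL* is transcribed.
So KosL is produced and active.
With repressor KosL bound, *bexC* is not transcribed.
So BexC is not produced.
Fe²⁺ is present, so KosA is active.
Activator FubY is present, so *mibK* is transcribed.

ON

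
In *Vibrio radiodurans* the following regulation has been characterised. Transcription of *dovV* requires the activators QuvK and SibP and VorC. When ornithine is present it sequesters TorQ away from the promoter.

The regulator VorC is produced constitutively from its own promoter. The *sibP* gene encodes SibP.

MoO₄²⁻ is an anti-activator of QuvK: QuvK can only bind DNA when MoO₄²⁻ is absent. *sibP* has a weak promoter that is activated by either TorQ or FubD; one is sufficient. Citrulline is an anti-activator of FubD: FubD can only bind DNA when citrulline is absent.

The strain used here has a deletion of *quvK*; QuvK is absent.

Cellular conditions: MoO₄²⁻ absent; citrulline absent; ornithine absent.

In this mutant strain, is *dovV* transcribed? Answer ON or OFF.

OFF

QuvK is non-functional in this strain, so it has no effect.
Ornithine is absent, so TorQ is active.
Citrulline is absent, so FubD is active.
Activator TorQ is present, so *sibP* is transcribed.
So SibP is produced and active.
VorC is produced constitutively and is active.
Required activator QuvK is absent, so *dovV* is not transcribed.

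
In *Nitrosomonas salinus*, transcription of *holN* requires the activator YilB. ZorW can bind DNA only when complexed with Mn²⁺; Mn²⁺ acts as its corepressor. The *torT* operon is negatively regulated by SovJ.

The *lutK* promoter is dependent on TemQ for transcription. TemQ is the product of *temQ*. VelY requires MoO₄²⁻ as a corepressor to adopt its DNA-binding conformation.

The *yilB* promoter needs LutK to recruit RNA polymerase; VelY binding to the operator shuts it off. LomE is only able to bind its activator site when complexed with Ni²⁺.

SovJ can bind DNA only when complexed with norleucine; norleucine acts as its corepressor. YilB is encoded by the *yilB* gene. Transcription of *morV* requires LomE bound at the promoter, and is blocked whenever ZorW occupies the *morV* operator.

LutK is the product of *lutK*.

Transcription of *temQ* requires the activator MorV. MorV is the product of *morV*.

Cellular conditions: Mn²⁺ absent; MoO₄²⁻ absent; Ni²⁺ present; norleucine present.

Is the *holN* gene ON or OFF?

ON

Mn²⁺ is absent, so ZorW is inactive.
Ni²⁺ is present, so LomE is active.
No repressor is bound and LomE is active, so *morV* is transcribed.
So MorV is produced and active.
No repressor is bound and MorV is active, so *temQ* is transcribed.
So TemQ is produced and active.
No repressor is bound and TemQ is active, so *lutK* is transcribed.
So LutK is produced and active.
MoO₄²⁻ is absent, so VelY is inactive.
No repressor is bound and LutK is active, so *yilB* is transcribed.
So YilB is produced and active.
No repressor is bound and YilB is active, so *holN* is transcribed.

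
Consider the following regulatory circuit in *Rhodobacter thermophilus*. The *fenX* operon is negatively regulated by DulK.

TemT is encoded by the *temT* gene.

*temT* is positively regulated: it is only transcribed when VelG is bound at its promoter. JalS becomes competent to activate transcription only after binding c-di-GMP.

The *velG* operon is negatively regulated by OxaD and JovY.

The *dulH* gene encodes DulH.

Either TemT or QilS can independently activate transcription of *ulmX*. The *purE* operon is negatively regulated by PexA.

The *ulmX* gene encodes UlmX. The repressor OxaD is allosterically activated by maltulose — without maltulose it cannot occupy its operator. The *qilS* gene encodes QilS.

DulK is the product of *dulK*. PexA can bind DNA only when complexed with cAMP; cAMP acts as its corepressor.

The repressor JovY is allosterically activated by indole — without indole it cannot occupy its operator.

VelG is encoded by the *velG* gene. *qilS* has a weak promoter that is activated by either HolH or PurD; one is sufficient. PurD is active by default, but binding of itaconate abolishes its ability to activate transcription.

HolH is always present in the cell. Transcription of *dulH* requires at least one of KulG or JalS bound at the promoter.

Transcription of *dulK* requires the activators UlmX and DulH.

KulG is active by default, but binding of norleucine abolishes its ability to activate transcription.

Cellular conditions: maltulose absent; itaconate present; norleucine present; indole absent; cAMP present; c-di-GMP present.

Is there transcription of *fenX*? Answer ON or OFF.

Maltulose is absent, so OxaD is inactive.
Indole is absent, so JovY is inactive.
With no repressor bound, *velG* is transcribed.
So VelG is produced and active.
No repressor is bound and VelG is active, so *temT* is transcribed.
So TemT is produced and active.
HolH is produced constitutively and is active.
Itaconate is present, so PurD is inactive.
Activator HolH is present, so *qilS* is transcribed.
So QilS is produced and active.
Activator TemT is present, so *ulmX* is transcribed.
So UlmX is produced and active.
Norleucine is present, so KulG is inactive.
c-di-GMP is present, so JalS is active.
Activator JalS is present, so *dulH* is transcribed.
So DulH is produced and active.
No repressor is bound and UlmX and DulH are active, so *dulK* is transcribed.
So DulK is produced and active.
With repressor DulK bound, *fenX* is not transcribed.

OFF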